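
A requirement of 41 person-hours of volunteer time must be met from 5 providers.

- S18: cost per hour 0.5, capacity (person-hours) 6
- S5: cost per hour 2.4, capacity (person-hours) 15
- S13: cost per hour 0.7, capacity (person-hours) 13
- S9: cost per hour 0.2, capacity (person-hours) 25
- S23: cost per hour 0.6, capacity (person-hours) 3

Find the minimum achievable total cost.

14.7

Use providers in increasing cost order.
Take 25 from S9 at 0.2 — need 16 more.
Take 6 from S18 at 0.5 — need 10 more.
Take 3 from S23 at 0.6 — need 7 more.
Take 7 from S13 at 0.7 to finish.
S5: unused.
Cost = 25×0.2 + 6×0.5 + 3×0.6 + 7×0.7 = 14.7.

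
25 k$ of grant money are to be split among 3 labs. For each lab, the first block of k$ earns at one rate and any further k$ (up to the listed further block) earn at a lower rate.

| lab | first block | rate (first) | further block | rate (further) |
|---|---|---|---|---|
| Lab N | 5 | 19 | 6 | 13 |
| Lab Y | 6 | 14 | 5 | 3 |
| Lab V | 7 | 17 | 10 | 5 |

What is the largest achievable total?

Treat each block as its own option and order by rate: Lab N/first 19 > Lab V/first 17 > Lab Y/first 14 > Lab N/second 13 > Lab V/second 5 > Lab Y/second 3.
Fill Lab N first block (5 at 19) → 20 left.
Lab V first at 17: fill all 7 → 13 left.
Lab Y/first (14): +6 → 7 left.
Fill Lab N second block (6 at 13) → 1 left.
Lab V second at 5: only 1 left, fill 1.
Total = 19×5 + 17×7 + 14×6 + 13×6 + 5×1 = 381.

381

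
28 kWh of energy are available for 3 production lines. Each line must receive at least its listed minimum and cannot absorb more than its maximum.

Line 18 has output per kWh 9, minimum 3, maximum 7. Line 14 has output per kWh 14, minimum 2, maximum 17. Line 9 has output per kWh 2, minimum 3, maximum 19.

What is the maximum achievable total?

Meeting every minimum uses 3+2+3 = 8 kWh, leaving 20.
Rank by output per kWh: Line 14 14 > Line 18 9 > Line 9 2.
Line 14 takes 15 more to reach its cap of 17 ; 5 left.
Give Line 18 4 more to hit its cap of 7 ; 1 left.
Only 1 left; Line 9 takes them to reach 4.
Total = 9×7 + 14×17 + 2×4 = 309.

309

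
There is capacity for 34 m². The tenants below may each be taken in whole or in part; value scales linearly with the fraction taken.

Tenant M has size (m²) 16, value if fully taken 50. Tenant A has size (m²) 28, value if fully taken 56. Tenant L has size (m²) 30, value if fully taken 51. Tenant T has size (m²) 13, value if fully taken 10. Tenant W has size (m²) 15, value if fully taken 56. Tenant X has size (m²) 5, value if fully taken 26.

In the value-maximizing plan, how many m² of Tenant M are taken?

14

Rank by value-to-size ratio: Tenant X 26/5≈5.2, Tenant W 56/15≈3.73, Tenant M 50/16≈3.12, Tenant A 56/28≈2, Tenant L 51/30≈1.7, Tenant T 10/13≈0.769.
Tenant X: take in full, 5 m² for value 26 → 29 left.
Take all of Tenant W (15 m², value 56) → 14 m² left.
Fill the last 14 m² with part of Tenant M: 14/16 of it earns 43.75.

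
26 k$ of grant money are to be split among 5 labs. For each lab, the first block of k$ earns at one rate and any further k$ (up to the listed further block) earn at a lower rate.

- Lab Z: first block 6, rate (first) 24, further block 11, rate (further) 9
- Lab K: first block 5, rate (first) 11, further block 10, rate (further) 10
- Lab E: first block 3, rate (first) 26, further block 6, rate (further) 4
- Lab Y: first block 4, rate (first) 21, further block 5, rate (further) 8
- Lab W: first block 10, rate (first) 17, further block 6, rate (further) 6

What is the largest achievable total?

509

Treat each block as its own option and order by rate: Lab E/T1 26 > Lab Z/T1 24 > Lab Y/T1 21 > Lab W/T1 17 > Lab K/T1 11 > Lab K/T2 10 > Lab Z/T2 9 > Lab Y/T2 8 > Lab W/T2 6 > Lab E/T2 4.
Lab E T1 at 26: fill all 3 → 23 left.
Fill Lab Z T1 block (6 at 24) → 17 left.
Lab Y T1 at 21: fill all 4 → 13 left.
Lab W/T1 (17): +10 → 3 left.
Lab K T1 at 11: only 3 left, fill 3.
Total = 26×3 + 24×6 + 21×4 + 17×10 + 11×3 = 509.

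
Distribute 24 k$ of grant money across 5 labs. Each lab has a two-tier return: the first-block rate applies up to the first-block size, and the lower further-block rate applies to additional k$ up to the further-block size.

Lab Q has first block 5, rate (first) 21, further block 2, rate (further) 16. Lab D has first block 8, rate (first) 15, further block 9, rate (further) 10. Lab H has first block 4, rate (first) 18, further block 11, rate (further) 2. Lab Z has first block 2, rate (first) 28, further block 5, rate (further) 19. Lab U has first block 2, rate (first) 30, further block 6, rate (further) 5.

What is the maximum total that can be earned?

Order all 10 blocks by rate: Lab U/tier1 30 > Lab Z/tier1 28 > Lab Q/tier1 21 > Lab Z/tier2 19 > Lab H/tier1 18 > Lab Q/tier2 16 > Lab D/tier1 15 > Lab D/tier2 10 > Lab U/tier2 5 > Lab H/tier2 2.
Fill Lab U tier1 block (2 at 30) ; 22 left.
Lab Z/tier1 (28): +2 ; 20 left.
Lab Q tier1 at 21: fill all 5 ; 15 left.
Lab Z tier2 at 19: fill all 5 ; 10 left.
Fill Lab H tier1 block (4 at 18) ; 6 left.
Lab Q tier2 at 16: fill all 2 ; 4 left.
4 remain; put them into Lab D tier1 at 15.
Total = 30×2 + 28×2 + 21×5 + 19×5 + 18×4 + 16×2 + 15×4 = 480.

480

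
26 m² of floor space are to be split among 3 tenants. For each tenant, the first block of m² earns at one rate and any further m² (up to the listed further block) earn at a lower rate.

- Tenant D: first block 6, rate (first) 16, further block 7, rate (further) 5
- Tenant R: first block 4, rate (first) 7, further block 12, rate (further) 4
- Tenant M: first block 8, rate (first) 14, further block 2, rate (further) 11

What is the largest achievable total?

Rank every tier by rate: Tenant D/first 16 > Tenant M/first 14 > Tenant M/second 11 > Tenant R/first 7 > Tenant D/second 5 > Tenant R/second 4.
Fill Tenant D first block (6 at 16) → 20 left.
Tenant M/first (14): +8 → 12 left.
Tenant M second at 11: fill all 2 → 10 left.
Fill Tenant R first block (4 at 7) → 6 left.
6 remain; put them into Tenant D second at 5.
Total = 16×6 + 14×8 + 11×2 + 7×4 + 5×6 = 288.

288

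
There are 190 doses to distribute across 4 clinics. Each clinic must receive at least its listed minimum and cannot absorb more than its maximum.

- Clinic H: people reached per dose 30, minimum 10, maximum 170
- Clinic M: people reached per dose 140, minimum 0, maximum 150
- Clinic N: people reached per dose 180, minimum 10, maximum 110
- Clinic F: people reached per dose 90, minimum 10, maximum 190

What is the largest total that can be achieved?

Meeting every minimum uses 10+0+10+10 = 30 doses, leaving 160.
Highest people reached per dose first: Clinic N 180 > Clinic M 140 > Clinic F 90 > Clinic H 30.
Give Clinic N 100 more to hit its cap of 110 — 60 left.
Only 60 left; Clinic M takes them to reach 60.
Total = 30×10 + 140×60 + 180×110 + 90×10 = 29400.

29400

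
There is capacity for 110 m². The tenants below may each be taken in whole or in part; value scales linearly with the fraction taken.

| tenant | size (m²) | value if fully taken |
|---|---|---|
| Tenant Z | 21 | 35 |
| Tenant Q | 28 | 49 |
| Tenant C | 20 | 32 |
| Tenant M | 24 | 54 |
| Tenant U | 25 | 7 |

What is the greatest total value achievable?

174.76

Best value per unit of size first: Tenant M 54/24≈2.25, Tenant Q 49/28≈1.75, Tenant Z 35/21≈1.67, Tenant C 32/20≈1.6, Tenant U 7/25≈0.28.
Take all of Tenant M (24 m², value 54) ; 86 m² left.
Tenant Q: take in full, 28 m² for value 49 ; 58 left.
Tenant Z: take in full, 21 m² for value 35 ; 37 left.
Take all of Tenant C (20 m², value 32) ; 17 m² left.
17 m² left: a 17/25 share of Tenant U gives 7×17/25 = 4.76.
Total value = 174.76.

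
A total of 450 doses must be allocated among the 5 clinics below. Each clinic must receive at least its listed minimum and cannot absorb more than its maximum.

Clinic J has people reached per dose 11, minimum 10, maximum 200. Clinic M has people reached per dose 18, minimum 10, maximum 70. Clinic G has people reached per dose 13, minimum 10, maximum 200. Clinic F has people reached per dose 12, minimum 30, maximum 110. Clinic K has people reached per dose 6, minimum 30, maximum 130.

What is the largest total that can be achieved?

5800

Meeting every minimum uses 10+10+10+30+30 = 90 doses, leaving 360.
Order the clinics by people reached per dose: Clinic M 18 > Clinic G 13 > Clinic F 12 > Clinic J 11 > Clinic K 6.
Clinic M takes 60 more to reach its cap of 70 — 300 left.
Give Clinic G 190 more to hit its cap of 200 — 110 left.
Clinic F: +80 to 110 (cap) — 30 left.
Only 30 left; Clinic J takes them to reach 40.
Total = 11×40 + 18×70 + 13×200 + 12×110 + 6×30 = 5800.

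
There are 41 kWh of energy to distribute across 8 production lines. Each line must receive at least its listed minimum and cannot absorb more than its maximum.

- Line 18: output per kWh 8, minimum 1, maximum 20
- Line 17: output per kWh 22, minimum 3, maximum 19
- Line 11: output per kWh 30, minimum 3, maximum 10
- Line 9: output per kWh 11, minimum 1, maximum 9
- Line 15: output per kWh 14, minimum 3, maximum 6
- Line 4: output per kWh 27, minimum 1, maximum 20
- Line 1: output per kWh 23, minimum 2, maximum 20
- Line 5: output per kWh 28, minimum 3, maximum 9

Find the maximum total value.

Meeting every minimum uses 1+3+3+1+3+1+2+3 = 17 kWh, leaving 24.
Order the production lines by output per kWh: Line 11 30 > Line 5 28 > Line 4 27 > Line 1 23 > Line 17 22 > Line 15 14 > Line 9 11 > Line 18 8.
Line 11 takes 7 more to reach its cap of 10 — 17 left.
Give Line 5 6 more to hit its cap of 9 — 11 left.
Only 11 left; Line 4 takes them to reach 12.
Total = 8×1 + 22×3 + 30×10 + 11×1 + 14×3 + 27×12 + 23×2 + 28×9 = 1049.

1049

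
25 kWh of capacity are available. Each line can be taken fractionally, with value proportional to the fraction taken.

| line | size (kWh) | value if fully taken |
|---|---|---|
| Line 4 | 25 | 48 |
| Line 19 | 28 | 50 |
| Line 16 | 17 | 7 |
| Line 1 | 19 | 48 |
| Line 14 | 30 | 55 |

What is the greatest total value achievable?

Rank by value-to-size ratio: Line 1 48/19≈2.53, Line 4 48/25≈1.92, Line 14 55/30≈1.83, Line 19 50/28≈1.79, Line 16 7/17≈0.412.
Line 1: take in full, 19 kWh for value 48 → 6 left.
6 kWh left: a 6/25 share of Line 4 gives 48×6/25 = 11.52.
Total value = 59.52.

59.52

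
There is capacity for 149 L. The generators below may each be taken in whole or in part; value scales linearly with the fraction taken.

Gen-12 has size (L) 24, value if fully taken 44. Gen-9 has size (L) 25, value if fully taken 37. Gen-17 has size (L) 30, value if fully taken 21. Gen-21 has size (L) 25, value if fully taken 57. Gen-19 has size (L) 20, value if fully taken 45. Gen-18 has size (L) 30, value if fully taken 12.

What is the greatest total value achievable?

Rank by value-to-size ratio: Gen-21 57/25≈2.28, Gen-19 45/20≈2.25, Gen-12 44/24≈1.83, Gen-9 37/25≈1.48, Gen-17 21/30≈0.7, Gen-18 12/30≈0.4.
All 25 L of Gen-21 fit (value 57) → 124 remain.
Take all of Gen-19 (20 L, value 45) → 104 L left.
Gen-12: take in full, 24 L for value 44 → 80 left.
All 25 L of Gen-9 fit (value 37) → 55 remain.
Take all of Gen-17 (30 L, value 21) → 25 L left.
25 L left: a 25/30 share of Gen-18 gives 12×25/30 = 10.
Total value = 214.

214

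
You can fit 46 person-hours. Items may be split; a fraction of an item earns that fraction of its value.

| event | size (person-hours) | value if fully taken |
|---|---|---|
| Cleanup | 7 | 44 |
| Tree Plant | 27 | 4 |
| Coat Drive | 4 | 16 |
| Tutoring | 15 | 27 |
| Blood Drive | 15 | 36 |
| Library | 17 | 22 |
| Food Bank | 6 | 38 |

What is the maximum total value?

Rank by value-to-size ratio: Food Bank 38/6≈6.33, Cleanup 44/7≈6.29, Coat Drive 16/4≈4, Blood Drive 36/15≈2.4, Tutoring 27/15≈1.8, Library 22/17≈1.29, Tree Plant 4/27≈0.148.
Food Bank: take in full, 6 person-hours for value 38 — 40 left.
All 7 person-hours of Cleanup fit (value 44) — 33 remain.
Coat Drive: take in full, 4 person-hours for value 16 — 29 left.
Blood Drive: take in full, 15 person-hours for value 36 — 14 left.
Fill the last 14 person-hours with part of Tutoring: 14/15 of it earns 25.2.
Total value = 159.2.

159.2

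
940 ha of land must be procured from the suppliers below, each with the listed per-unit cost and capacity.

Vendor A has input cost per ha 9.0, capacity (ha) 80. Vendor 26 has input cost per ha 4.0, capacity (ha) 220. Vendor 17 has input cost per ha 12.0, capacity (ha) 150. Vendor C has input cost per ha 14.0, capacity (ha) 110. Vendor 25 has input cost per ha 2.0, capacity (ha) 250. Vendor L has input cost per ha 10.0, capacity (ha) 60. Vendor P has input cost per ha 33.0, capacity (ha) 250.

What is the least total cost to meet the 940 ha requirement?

Fill from the cheapest supplier first.
Vendor 25 (2.0): use full 250 ; 690 ha to go.
Vendor 26 at 4.0: take all 220 ha ; 470 still needed.
Vendor A (9.0): use full 80 ; 390 ha to go.
Vendor L at 10.0: take all 60 ha ; 330 still needed.
Vendor 17 (12.0): use full 150 ; 180 ha to go.
Take 110 from Vendor C at 14.0 ; need 70 more.
Take 70 from Vendor P at 33.0 to finish.
Cost = 250×2.0 + 220×4.0 + 80×9.0 + 60×10.0 + 150×12.0 + 110×14.0 + 70×33.0 = 8350.

8350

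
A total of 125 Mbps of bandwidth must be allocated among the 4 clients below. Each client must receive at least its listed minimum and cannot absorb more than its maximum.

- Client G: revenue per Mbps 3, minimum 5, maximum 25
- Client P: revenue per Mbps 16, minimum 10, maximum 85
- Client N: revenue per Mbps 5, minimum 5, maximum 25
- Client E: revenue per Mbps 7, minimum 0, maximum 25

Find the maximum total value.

1600

Meeting every minimum uses 5+10+5+0 = 20 Mbps, leaving 105.
Rank by revenue per Mbps: Client P 16 > Client E 7 > Client N 5 > Client G 3.
Give Client P 75 more to hit its cap of 85 — 30 left.
Client E: +25 to 25 (cap) — 5 left.
Client N has room for 20 more but only 5 remain, so it gets 10.
Total = 3×5 + 16×85 + 5×10 + 7×25 = 1600.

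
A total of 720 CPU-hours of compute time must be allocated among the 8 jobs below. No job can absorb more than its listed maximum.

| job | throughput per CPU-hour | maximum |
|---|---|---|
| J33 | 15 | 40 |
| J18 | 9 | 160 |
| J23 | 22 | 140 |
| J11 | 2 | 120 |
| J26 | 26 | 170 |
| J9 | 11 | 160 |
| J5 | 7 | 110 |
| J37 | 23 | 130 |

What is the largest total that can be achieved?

Highest throughput per CPU-hour first: J26 26 > J37 23 > J23 22 > J33 15 > J9 11 > J18 9 > J5 7 > J11 2.
Give J26 170 to hit its cap of 170 → 550 left.
J37: +130 to 130 (cap) → 420 left.
J23: +140 to 140 (cap) → 280 left.
Give J33 40 to hit its cap of 40 → 240 left.
J9 takes 160 to reach its cap of 160 → 80 left.
J18: +80 (room for 160) → 80. Pool exhausted.
Total = 15×40 + 9×80 + 22×140 + 26×170 + 11×160 + 23×130 = 13570.

13570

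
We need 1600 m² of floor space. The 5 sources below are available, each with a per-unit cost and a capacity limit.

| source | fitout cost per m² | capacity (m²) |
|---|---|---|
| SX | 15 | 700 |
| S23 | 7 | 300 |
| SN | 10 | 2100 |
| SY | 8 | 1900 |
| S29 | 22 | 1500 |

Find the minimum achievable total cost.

Use sources in increasing cost order.
S23 at 7: take all 300 m² — 1300 still needed.
SY at 8: take 1300 of its 1900 — requirement met.
SN, SX, S29: unused.
Cost = 300×7 + 1300×8 = 12500.

12500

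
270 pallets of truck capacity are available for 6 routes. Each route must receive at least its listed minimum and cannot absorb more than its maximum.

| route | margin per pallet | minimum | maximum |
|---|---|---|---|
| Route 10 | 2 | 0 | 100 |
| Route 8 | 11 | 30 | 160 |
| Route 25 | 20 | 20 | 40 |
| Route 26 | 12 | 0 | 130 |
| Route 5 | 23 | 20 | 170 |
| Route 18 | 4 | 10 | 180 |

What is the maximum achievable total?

5320

Meeting every minimum uses 0+30+20+0+20+10 = 80 pallets, leaving 190.
Order the routes by margin per pallet: Route 5 23 > Route 25 20 > Route 26 12 > Route 8 11 > Route 18 4 > Route 10 2.
Give Route 5 150 more to hit its cap of 170 ; 40 left.
Give Route 25 20 more to hit its cap of 40 ; 20 left.
Route 26 has room for 130 more but only 20 remain, so it gets 20.
Total = 11×30 + 20×40 + 12×20 + 23×170 + 4×10 = 5320.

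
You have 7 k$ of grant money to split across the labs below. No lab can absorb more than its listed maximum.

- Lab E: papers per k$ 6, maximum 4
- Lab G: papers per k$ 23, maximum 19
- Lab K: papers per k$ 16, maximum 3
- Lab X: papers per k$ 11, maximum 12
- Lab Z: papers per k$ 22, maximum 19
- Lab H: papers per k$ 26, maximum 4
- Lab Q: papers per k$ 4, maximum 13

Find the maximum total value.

Highest papers per k$ first: Lab H 26 > Lab G 23 > Lab Z 22 > Lab K 16 > Lab X 11 > Lab E 6 > Lab Q 4.
Lab H: +4 to 4 (cap) → 3 left.
Lab G has room for 19 but only 3 remain, so it gets 3.
Total = 23×3 + 26×4 = 173.

173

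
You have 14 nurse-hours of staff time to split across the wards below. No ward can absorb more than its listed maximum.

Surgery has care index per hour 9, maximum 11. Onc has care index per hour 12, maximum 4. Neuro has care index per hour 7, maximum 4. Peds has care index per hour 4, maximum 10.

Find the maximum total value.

Rank by care index per hour: Onc 12 > Surgery 9 > Neuro 7 > Peds 4.
Onc takes 4 to reach its cap of 4 → 10 left.
Surgery has room for 11 but only 10 remain, so it gets 10.
Total = 9×10 + 12×4 = 138.

138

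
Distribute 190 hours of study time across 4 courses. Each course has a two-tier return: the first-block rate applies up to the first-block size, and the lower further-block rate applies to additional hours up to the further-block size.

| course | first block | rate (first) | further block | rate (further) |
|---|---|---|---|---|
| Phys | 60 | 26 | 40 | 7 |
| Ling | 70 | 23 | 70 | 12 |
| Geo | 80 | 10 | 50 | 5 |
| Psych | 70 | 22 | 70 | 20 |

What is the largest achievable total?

Treat each block as its own option and order by rate: Phys/tier1 26 > Ling/tier1 23 > Psych/tier1 22 > Psych/tier2 20 > Ling/tier2 12 > Geo/tier1 10 > Phys/tier2 7 > Geo/tier2 5.
Fill Phys tier1 block (60 at 26) → 130 left.
Ling tier1 at 23: fill all 70 → 60 left.
60 remain; put them into Psych tier1 at 22.
Total = 26×60 + 23×70 + 22×60 = 4490.

4490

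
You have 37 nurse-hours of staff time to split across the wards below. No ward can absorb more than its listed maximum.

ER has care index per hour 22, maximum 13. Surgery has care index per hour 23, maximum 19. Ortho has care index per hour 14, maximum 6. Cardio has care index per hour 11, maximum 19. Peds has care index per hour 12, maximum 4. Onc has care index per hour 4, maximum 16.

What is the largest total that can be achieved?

Rank by care index per hour: Surgery 23 > ER 22 > Ortho 14 > Peds 12 > Cardio 11 > Onc 4.
Give Surgery 19 to hit its cap of 19 → 18 left.
Give ER 13 to hit its cap of 13 → 5 left.
Only 5 left; Ortho takes them to reach 5.
Total = 22×13 + 23×19 + 14×5 = 793.

793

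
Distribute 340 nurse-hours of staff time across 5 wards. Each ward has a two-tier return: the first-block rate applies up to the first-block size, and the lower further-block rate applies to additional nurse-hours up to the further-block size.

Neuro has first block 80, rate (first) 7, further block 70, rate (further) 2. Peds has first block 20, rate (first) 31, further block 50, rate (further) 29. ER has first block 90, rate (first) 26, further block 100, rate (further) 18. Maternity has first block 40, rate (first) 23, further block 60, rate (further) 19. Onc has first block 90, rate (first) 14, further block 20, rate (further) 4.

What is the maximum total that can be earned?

Rank every tier by rate: Peds/first 31 > Peds/second 29 > ER/first 26 > Maternity/first 23 > Maternity/second 19 > ER/second 18 > Onc/first 14 > Neuro/first 7 > Onc/second 4 > Neuro/second 2.
Fill Peds first block (20 at 31) ; 320 left.
Peds/second (29): +50 ; 270 left.
Fill ER first block (90 at 26) ; 180 left.
Maternity first at 23: fill all 40 ; 140 left.
Fill Maternity second block (60 at 19) ; 80 left.
ER second at 18: only 80 left, fill 80.
Total = 31×20 + 29×50 + 26×90 + 23×40 + 19×60 + 18×80 = 7910.

7910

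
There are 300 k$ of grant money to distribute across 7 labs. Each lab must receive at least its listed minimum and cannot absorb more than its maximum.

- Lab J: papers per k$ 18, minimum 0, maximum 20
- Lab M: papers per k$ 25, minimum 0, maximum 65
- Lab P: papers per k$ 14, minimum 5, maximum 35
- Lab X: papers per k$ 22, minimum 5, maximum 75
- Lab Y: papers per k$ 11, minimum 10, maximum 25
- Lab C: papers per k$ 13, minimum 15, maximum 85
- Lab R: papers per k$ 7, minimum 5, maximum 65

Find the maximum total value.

5430

Meeting every minimum uses 0+0+5+5+10+15+5 = 40 k$, leaving 260.
Rank by papers per k$: Lab M 25 > Lab X 22 > Lab J 18 > Lab P 14 > Lab C 13 > Lab Y 11 > Lab R 7.
Lab M takes 65 more to reach its cap of 65 ; 195 left.
Lab X takes 70 more to reach its cap of 75 ; 125 left.
Lab J: +20 to 20 (cap) ; 105 left.
Lab P takes 30 more to reach its cap of 35 ; 75 left.
Lab C: +70 to 85 (cap) ; 5 left.
Lab Y: +5 (room for 15) → 15. Pool exhausted.
Total = 18×20 + 25×65 + 14×35 + 22×75 + 11×15 + 13×85 + 7×5 = 5430.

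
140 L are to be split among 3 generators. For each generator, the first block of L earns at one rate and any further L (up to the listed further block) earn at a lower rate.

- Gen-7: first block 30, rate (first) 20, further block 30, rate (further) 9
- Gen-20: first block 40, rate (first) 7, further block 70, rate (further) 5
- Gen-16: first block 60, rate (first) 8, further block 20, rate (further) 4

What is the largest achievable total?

Order all 6 blocks by rate: Gen-7/first 20 > Gen-7/second 9 > Gen-16/first 8 > Gen-20/first 7 > Gen-20/second 5 > Gen-16/second 4.
Gen-7/first (20): +30 — 110 left.
Gen-7/second (9): +30 — 80 left.
Fill Gen-16 first block (60 at 8) — 20 left.
20 remain; put them into Gen-20 first at 7.
Total = 20×30 + 9×30 + 8×60 + 7×20 = 1490.

1490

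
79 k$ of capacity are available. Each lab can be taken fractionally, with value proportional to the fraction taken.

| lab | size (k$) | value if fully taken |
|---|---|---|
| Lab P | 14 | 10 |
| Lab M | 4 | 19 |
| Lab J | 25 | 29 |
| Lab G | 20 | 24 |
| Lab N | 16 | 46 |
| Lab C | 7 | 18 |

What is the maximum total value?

Sort by value density: Lab M 19/4≈4.75, Lab N 46/16≈2.88, Lab C 18/7≈2.57, Lab G 24/20≈1.2, Lab J 29/25≈1.16, Lab P 10/14≈0.714.
Take all of Lab M (4 k$, value 19) ; 75 k$ left.
Lab N: take in full, 16 k$ for value 46 ; 59 left.
All 7 k$ of Lab C fit (value 18) ; 52 remain.
Take all of Lab G (20 k$, value 24) ; 32 k$ left.
Take all of Lab J (25 k$, value 29) ; 7 k$ left.
7 k$ left: a 7/14 share of Lab P gives 10×7/14 = 5.
Total value = 141.

141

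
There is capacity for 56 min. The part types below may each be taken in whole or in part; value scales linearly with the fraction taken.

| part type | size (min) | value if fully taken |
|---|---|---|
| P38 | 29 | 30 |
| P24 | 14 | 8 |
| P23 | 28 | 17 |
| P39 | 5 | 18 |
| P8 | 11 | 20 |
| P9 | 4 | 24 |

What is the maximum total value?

Rank by value-to-size ratio: P9 24/4≈6, P39 18/5≈3.6, P8 20/11≈1.82, P38 30/29≈1.03, P23 17/28≈0.607, P24 8/14≈0.571.
All 4 min of P9 fit (value 24) ; 52 remain.
Take all of P39 (5 min, value 18) ; 47 min left.
P8: take in full, 11 min for value 20 ; 36 left.
Take all of P38 (29 min, value 30) ; 7 min left.
Fill the last 7 min with part of P23: 7/28 of it earns 4.25.
Total value = 96.25.

96.25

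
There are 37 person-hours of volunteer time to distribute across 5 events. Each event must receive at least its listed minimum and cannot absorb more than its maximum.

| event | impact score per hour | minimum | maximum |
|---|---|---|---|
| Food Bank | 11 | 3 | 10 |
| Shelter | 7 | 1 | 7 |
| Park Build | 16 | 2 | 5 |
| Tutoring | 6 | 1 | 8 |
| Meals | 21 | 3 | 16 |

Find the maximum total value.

Meeting every minimum uses 3+1+2+1+3 = 10 person-hours, leaving 27.
Highest impact score per hour first: Meals 21 > Park Build 16 > Food Bank 11 > Shelter 7 > Tutoring 6.
Meals: +13 to 16 (cap) → 14 left.
Give Park Build 3 more to hit its cap of 5 → 11 left.
Give Food Bank 7 more to hit its cap of 10 → 4 left.
Shelter: +4 (room for 6) → 5. Pool exhausted.
Total = 11×10 + 7×5 + 16×5 + 6×1 + 21×16 = 567.

567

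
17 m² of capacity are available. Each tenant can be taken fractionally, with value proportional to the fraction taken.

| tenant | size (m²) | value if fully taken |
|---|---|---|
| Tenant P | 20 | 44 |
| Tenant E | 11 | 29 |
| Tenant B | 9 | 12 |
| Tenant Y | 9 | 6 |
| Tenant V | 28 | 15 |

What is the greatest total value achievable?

Best value per unit of size first: Tenant E 29/11≈2.64, Tenant P 44/20≈2.2, Tenant B 12/9≈1.33, Tenant Y 6/9≈0.667, Tenant V 15/28≈0.536.
Take all of Tenant E (11 m², value 29) → 6 m² left.
Only 6 m² remain; take 6/20 of Tenant P for value 44×6/20 = 13.2.
Total value = 42.2.

42.2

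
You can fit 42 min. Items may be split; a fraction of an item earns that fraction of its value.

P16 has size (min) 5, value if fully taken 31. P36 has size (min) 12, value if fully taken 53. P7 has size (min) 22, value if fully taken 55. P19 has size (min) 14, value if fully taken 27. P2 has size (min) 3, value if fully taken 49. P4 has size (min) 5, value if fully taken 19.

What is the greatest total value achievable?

Best value per unit of size first: P2 49/3≈16.3, P16 31/5≈6.2, P36 53/12≈4.42, P4 19/5≈3.8, P7 55/22≈2.5, P19 27/14≈1.93.
Take all of P2 (3 min, value 49) → 39 min left.
P16: take in full, 5 min for value 31 → 34 left.
All 12 min of P36 fit (value 53) → 22 remain.
Take all of P4 (5 min, value 19) → 17 min left.
Only 17 min remain; take 17/22 of P7 for value 55×17/22 = 42.5.
Total value = 194.5.

194.5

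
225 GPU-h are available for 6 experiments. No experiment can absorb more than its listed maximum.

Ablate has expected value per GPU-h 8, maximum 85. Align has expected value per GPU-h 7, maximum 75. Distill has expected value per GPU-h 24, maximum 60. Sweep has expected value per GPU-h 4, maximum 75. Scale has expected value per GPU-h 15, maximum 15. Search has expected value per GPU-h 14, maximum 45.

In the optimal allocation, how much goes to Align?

Rank by expected value per GPU-h: Distill 24 > Scale 15 > Search 14 > Ablate 8 > Align 7 > Sweep 4.
Give Distill 60 to hit its cap of 60 ; 165 left.
Scale takes 15 to reach its cap of 15 ; 150 left.
Give Search 45 to hit its cap of 45 ; 105 left.
Ablate: +85 to 85 (cap) ; 20 left.
Align has room for 75 but only 20 remain, so it gets 20.

20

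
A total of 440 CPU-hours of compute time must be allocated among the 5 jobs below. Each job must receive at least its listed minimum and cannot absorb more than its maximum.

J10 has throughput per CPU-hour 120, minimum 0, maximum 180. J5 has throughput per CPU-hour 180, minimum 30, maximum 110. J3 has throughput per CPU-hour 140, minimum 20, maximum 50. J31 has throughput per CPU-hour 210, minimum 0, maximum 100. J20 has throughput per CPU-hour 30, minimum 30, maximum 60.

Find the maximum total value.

Meeting every minimum uses 0+30+20+0+30 = 80 CPU-hours, leaving 360.
Highest throughput per CPU-hour first: J31 210 > J5 180 > J3 140 > J10 120 > J20 30.
J31: +100 to 100 (cap) → 260 left.
Give J5 80 more to hit its cap of 110 → 180 left.
J3: +30 to 50 (cap) → 150 left.
J10: +150 (room for 180) → 150. Pool exhausted.
Total = 120×150 + 180×110 + 140×50 + 210×100 + 30×30 = 66700.

66700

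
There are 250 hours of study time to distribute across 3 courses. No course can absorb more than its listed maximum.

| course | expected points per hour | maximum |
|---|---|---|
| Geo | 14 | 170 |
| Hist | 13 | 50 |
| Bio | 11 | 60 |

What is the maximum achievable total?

Rank by expected points per hour: Geo 14 > Hist 13 > Bio 11.
Give Geo 170 to hit its cap of 170 ; 80 left.
Hist takes 50 to reach its cap of 50 ; 30 left.
Bio has room for 60 but only 30 remain, so it gets 30.
Total = 14×170 + 13×50 + 11×30 = 3360.

3360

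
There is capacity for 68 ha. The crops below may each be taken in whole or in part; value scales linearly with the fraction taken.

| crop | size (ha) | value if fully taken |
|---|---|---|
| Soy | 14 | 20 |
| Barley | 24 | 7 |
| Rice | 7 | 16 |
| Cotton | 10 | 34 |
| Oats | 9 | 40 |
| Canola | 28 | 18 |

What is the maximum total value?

128

Best value per unit of size first: Oats 40/9≈4.44, Cotton 34/10≈3.4, Rice 16/7≈2.29, Soy 20/14≈1.43, Canola 18/28≈0.643, Barley 7/24≈0.292.
Take all of Oats (9 ha, value 40) → 59 ha left.
All 10 ha of Cotton fit (value 34) → 49 remain.
All 7 ha of Rice fit (value 16) → 42 remain.
Soy: take in full, 14 ha for value 20 → 28 left.
Canola: take in full, 28 ha for value 18 → 0 left.
Total value = 128.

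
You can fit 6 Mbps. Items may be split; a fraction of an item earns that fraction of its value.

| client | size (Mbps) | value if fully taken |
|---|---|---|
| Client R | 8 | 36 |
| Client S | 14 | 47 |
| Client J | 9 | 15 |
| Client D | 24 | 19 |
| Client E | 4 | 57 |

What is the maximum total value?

66

Rank by value-to-size ratio: Client E 57/4≈14.2, Client R 36/8≈4.5, Client S 47/14≈3.36, Client J 15/9≈1.67, Client D 19/24≈0.792.
All 4 Mbps of Client E fit (value 57) ; 2 remain.
2 Mbps left: a 2/8 share of Client R gives 36×2/8 = 9.
Total value = 66.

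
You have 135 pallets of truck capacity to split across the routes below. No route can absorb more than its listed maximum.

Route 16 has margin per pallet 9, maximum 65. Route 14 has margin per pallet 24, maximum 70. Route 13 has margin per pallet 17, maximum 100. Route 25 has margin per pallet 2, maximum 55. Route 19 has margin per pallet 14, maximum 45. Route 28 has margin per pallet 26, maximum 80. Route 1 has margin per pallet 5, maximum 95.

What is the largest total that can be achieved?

Order the routes by margin per pallet: Route 28 26 > Route 14 24 > Route 13 17 > Route 19 14 > Route 16 9 > Route 1 5 > Route 25 2.
Route 28 takes 80 to reach its cap of 80 — 55 left.
Route 14 has room for 70 but only 55 remain, so it gets 55.
Total = 24×55 + 26×80 = 3400.

3400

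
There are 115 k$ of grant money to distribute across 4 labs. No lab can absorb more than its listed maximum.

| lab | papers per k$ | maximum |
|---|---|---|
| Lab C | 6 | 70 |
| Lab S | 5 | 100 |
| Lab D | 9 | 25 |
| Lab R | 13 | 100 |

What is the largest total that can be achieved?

1435

Order the labs by papers per k$: Lab R 13 > Lab D 9 > Lab C 6 > Lab S 5.
Lab R: +100 to 100 (cap) ; 15 left.
Lab D has room for 25 but only 15 remain, so it gets 15.
Total = 9×15 + 13×100 = 1435.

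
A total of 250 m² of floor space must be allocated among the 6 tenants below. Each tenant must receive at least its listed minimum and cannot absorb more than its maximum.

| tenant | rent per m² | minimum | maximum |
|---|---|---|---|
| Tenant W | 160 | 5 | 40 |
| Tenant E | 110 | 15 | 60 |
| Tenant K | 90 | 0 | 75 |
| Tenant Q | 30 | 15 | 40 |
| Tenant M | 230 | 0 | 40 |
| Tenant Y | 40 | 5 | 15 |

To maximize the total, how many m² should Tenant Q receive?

Meeting every minimum uses 5+15+0+15+0+5 = 40 m², leaving 210.
Rank by rent per m²: Tenant M 230 > Tenant W 160 > Tenant E 110 > Tenant K 90 > Tenant Y 40 > Tenant Q 30.
Give Tenant M 40 more to hit its cap of 40 → 170 left.
Tenant W: +35 to 40 (cap) → 135 left.
Tenant E: +45 to 60 (cap) → 90 left.
Give Tenant K 75 more to hit its cap of 75 → 15 left.
Tenant Y takes 10 more to reach its cap of 15 → 5 left.
Tenant Q has room for 25 more but only 5 remain, so it gets 20.

20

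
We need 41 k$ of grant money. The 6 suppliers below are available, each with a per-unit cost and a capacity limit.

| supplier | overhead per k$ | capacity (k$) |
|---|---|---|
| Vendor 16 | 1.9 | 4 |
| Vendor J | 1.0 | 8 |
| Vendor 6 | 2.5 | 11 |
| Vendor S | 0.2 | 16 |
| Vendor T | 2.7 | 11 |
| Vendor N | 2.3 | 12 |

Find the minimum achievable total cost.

48.9

Fill from the cheapest supplier first.
Vendor S at 0.2: take all 16 k$ ; 25 still needed.
Vendor J (1.0): use full 8 ; 17 k$ to go.
Vendor 16 at 1.9: take all 4 k$ ; 13 still needed.
Vendor N (2.3): use full 12 ; 1 k$ to go.
Vendor 6 at 2.5: take 1 of its 11 ; requirement met.
Vendor T: unused.
Cost = 16×0.2 + 8×1.0 + 4×1.9 + 12×2.3 + 1×2.5 = 48.9.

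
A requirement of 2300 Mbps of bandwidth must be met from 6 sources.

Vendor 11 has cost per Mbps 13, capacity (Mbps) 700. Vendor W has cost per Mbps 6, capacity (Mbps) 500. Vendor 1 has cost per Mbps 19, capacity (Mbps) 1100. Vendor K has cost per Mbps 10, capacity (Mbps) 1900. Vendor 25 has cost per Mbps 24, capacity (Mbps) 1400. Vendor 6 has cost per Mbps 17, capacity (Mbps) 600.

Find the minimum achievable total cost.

21000

Fill from the cheapest source first.
Take 500 from Vendor W at 6 — need 1800 more.
Take 1800 from Vendor K at 10 to finish.
Vendor 11, Vendor 6, Vendor 1, Vendor 25: unused.
Cost = 500×6 + 1800×10 = 21000.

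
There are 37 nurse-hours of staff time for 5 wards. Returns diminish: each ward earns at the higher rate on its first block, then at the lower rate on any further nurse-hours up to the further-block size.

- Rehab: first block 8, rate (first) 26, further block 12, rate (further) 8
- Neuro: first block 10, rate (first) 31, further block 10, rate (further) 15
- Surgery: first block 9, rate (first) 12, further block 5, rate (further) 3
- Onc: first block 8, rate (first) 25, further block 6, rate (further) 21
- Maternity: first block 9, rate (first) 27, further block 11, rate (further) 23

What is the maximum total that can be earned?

1007

Treat each block as its own option and order by rate: Neuro/first 31 > Maternity/first 27 > Rehab/first 26 > Onc/first 25 > Maternity/second 23 > Onc/second 21 > Neuro/second 15 > Surgery/first 12 > Rehab/second 8 > Surgery/second 3.
Neuro/first (31): +10 ; 27 left.
Maternity/first (27): +9 ; 18 left.
Rehab first at 26: fill all 8 ; 10 left.
Onc/first (25): +8 ; 2 left.
Maternity/second: +2 of 11 at 23; pool empty.
Total = 31×10 + 27×9 + 26×8 + 25×8 + 23×2 = 1007.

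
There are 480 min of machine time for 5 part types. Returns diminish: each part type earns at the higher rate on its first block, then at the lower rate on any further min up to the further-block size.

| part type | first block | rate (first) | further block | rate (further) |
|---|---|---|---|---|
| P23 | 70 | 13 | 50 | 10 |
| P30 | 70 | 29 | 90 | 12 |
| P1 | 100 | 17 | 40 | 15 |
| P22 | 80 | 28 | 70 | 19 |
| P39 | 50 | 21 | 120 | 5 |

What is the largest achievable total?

9860

Order all 10 blocks by rate: P30/first 29 > P22/first 28 > P39/first 21 > P22/second 19 > P1/first 17 > P1/second 15 > P23/first 13 > P30/second 12 > P23/second 10 > P39/second 5.
P30/first (29): +70 ; 410 left.
Fill P22 first block (80 at 28) ; 330 left.
P39/first (21): +50 ; 280 left.
Fill P22 second block (70 at 19) ; 210 left.
Fill P1 first block (100 at 17) ; 110 left.
P1 second at 15: fill all 40 ; 70 left.
P23/first (13): +70 ; 0 left.
Total = 29×70 + 28×80 + 21×50 + 19×70 + 17×100 + 15×40 + 13×70 = 9860.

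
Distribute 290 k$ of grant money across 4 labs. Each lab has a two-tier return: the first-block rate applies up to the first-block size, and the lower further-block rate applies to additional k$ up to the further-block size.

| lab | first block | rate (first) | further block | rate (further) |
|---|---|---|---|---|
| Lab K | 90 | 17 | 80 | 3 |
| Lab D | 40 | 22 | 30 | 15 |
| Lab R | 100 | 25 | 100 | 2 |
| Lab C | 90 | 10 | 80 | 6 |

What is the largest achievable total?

Rank every tier by rate: Lab R/T1 25 > Lab D/T1 22 > Lab K/T1 17 > Lab D/T2 15 > Lab C/T1 10 > Lab C/T2 6 > Lab K/T2 3 > Lab R/T2 2.
Fill Lab R T1 block (100 at 25) — 190 left.
Lab D T1 at 22: fill all 40 — 150 left.
Fill Lab K T1 block (90 at 17) — 60 left.
Fill Lab D T2 block (30 at 15) — 30 left.
Lab C/T1: +30 of 90 at 10; pool empty.
Total = 25×100 + 22×40 + 17×90 + 15×30 + 10×30 = 5660.

5660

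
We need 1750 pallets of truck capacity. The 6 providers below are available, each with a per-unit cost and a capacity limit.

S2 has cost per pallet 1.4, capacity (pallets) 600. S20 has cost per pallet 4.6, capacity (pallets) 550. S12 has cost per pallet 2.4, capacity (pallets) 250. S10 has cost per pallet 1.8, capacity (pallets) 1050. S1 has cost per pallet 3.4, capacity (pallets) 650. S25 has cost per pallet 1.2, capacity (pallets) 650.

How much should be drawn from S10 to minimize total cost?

Use providers in increasing cost order.
Take 650 from S25 at 1.2 → need 1100 more.
Take 600 from S2 at 1.4 → need 500 more.
S10 at 1.8: take 500 of its 1050 → requirement met.
S12, S1, S20: unused.

500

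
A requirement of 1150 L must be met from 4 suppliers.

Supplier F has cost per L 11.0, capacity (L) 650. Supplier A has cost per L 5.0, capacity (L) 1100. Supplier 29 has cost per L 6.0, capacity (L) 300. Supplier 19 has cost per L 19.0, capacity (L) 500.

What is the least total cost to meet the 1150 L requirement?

Use suppliers in increasing cost order.
Take 1100 from Supplier A at 5.0 — need 50 more.
Take 50 from Supplier 29 at 6.0 to finish.
Supplier F, Supplier 19: unused.
Cost = 1100×5.0 + 50×6.0 = 5800.

5800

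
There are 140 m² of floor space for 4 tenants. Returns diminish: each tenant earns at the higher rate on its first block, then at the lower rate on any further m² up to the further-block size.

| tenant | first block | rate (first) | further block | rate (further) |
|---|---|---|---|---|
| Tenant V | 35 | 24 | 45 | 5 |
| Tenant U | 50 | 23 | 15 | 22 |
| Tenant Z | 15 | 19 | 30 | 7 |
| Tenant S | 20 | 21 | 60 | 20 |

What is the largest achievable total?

3140

Treat each block as its own option and order by rate: Tenant V/tier1 24 > Tenant U/tier1 23 > Tenant U/tier2 22 > Tenant S/tier1 21 > Tenant S/tier2 20 > Tenant Z/tier1 19 > Tenant Z/tier2 7 > Tenant V/tier2 5.
Tenant V tier1 at 24: fill all 35 → 105 left.
Tenant U tier1 at 23: fill all 50 → 55 left.
Fill Tenant U tier2 block (15 at 22) → 40 left.
Tenant S/tier1 (21): +20 → 20 left.
Tenant S/tier2: +20 of 60 at 20; pool empty.
Total = 24×35 + 23×50 + 22×15 + 21×20 + 20×20 = 3140.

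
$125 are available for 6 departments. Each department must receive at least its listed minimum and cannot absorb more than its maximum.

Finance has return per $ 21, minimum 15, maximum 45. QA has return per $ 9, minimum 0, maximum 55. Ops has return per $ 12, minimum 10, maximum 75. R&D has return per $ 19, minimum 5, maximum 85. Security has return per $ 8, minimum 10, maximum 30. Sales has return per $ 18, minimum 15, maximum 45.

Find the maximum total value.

2270

Meeting every minimum uses 15+0+10+5+10+15 = 55 $, leaving 70.
Rank by return per $: Finance 21 > R&D 19 > Sales 18 > Ops 12 > QA 9 > Security 8.
Give Finance 30 more to hit its cap of 45 ; 40 left.
Only 40 left; R&D takes them to reach 45.
Total = 21×45 + 12×10 + 19×45 + 8×10 + 18×15 = 2270.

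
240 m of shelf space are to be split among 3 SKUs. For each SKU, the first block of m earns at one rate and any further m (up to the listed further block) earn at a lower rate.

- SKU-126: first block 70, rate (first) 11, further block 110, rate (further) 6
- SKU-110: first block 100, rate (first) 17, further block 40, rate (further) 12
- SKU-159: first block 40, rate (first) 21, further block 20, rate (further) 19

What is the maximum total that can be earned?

3840

Treat each block as its own option and order by rate: SKU-159/tier1 21 > SKU-159/tier2 19 > SKU-110/tier1 17 > SKU-110/tier2 12 > SKU-126/tier1 11 > SKU-126/tier2 6.
SKU-159 tier1 at 21: fill all 40 → 200 left.
SKU-159 tier2 at 19: fill all 20 → 180 left.
SKU-110/tier1 (17): +100 → 80 left.
SKU-110 tier2 at 12: fill all 40 → 40 left.
40 remain; put them into SKU-126 tier1 at 11.
Total = 21×40 + 19×20 + 17×100 + 12×40 + 11×40 = 3840.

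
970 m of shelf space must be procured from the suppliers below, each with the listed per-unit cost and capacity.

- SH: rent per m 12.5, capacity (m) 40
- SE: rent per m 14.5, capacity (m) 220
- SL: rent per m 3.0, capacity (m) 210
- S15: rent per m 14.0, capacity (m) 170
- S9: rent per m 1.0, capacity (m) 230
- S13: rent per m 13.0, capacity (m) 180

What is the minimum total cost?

Fill from the cheapest supplier first.
S9 at 1.0: take all 230 m → 740 still needed.
SL (3.0): use full 210 → 530 m to go.
SH at 12.5: take all 40 m → 490 still needed.
S13 (13.0): use full 180 → 310 m to go.
S15 (14.0): use full 170 → 140 m to go.
Take 140 from SE at 14.5 to finish.
Cost = 230×1.0 + 210×3.0 + 40×12.5 + 180×13.0 + 170×14.0 + 140×14.5 = 8110.

8110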